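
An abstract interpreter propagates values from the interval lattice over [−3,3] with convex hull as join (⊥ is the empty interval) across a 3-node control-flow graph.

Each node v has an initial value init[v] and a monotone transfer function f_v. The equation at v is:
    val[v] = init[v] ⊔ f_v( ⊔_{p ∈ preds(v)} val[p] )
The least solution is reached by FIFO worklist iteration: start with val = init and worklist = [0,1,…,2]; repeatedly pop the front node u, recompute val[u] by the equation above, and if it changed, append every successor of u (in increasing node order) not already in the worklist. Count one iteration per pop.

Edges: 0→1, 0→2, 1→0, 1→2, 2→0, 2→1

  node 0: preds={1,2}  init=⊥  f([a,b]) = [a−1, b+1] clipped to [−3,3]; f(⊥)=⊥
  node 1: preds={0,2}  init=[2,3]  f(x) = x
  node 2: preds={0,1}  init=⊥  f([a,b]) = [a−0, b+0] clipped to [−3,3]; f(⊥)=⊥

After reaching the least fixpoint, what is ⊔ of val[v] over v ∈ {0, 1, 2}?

[-3,3]

Worklist (17 pops):
  #1 pop 0: in=[2,3] → [1,3] (was ⊥); enqueue []
  #2 pop 1: in=[1,3] → [1,3] (was [2,3]); enqueue [0]
  #3 pop 2: in=[1,3] → [1,3] (was ⊥); enqueue [1]
  #4 pop 0: in=[1,3] → [0,3] (was [1,3]); enqueue [2]
  #5 pop 1: in=[0,3] → [0,3] (was [1,3]); enqueue [0]
  #6 pop 2: in=[0,3] → [0,3] (was [1,3]); enqueue [1]
  #7 pop 0: in=[0,3] → [-1,3] (was [0,3]); enqueue [2]
  #8 pop 1: in=[-1,3] → [-1,3] (was [0,3]); enqueue [0]
  #9 pop 2: in=[-1,3] → [-1,3] (was [0,3]); enqueue [1]
  #10 pop 0: in=[-1,3] → [-2,3] (was [-1,3]); enqueue [2]
  #11 pop 1: in=[-2,3] → [-2,3] (was [-1,3]); enqueue [0]
  #12 pop 2: in=[-2,3] → [-2,3] (was [-1,3]); enqueue [1]
  #13 pop 0: in=[-2,3] → [-3,3] (was [-2,3]); enqueue [2]
  #14 pop 1: in=[-3,3] → [-3,3] (was [-2,3]); enqueue [0]
  #15 pop 2: in=[-3,3] → [-3,3] (was [-2,3]); enqueue [1]
  #16 pop 0: in=[-3,3] → [-3,3] (no change)
  #17 pop 1: in=[-3,3] → [-3,3] (no change)

Fixpoint:
  val[0] = [-3,3]
  val[1] = [-3,3]
  val[2] = [-3,3]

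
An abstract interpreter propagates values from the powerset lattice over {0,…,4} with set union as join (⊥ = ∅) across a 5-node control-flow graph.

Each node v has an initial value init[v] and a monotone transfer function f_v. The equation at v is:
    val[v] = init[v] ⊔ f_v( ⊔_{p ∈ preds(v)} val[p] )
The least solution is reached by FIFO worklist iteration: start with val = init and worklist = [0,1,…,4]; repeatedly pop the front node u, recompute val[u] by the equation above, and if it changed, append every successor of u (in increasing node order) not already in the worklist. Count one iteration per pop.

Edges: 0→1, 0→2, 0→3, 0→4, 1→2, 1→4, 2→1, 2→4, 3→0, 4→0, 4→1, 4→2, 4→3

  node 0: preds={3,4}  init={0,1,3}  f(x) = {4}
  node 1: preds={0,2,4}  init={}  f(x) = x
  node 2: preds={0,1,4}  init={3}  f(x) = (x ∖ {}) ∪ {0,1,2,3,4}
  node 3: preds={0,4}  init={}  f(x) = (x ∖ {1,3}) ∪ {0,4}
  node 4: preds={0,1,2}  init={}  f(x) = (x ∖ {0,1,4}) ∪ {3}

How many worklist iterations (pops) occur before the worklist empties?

11

Iteration log — 11 steps:
  step 1. node 0  ⊔preds={}  new={0,1,3,4}  old={0,1,3}  +wl: 
  step 2. node 1  ⊔preds={0,1,3,4}  new={0,1,3,4}  old={}  +wl: 
  step 3. node 2  ⊔preds={0,1,3,4}  new={0,1,2,3,4}  old={3}  +wl: 1
  step 4. node 3  ⊔preds={0,1,3,4}  new={0,4}  old={}  +wl: 0
  step 5. node 4  ⊔preds={0,1,2,3,4}  new={2,3}  old={}  +wl: 2,3
  step 6. node 1  ⊔preds={0,1,2,3,4}  new={0,1,2,3,4}  old={0,1,3,4}  +wl: 4
  step 7. node 0  ⊔preds={0,2,3,4}  new={0,1,3,4}  stable
  step 8. node 2  ⊔preds={0,1,2,3,4}  new={0,1,2,3,4}  stable
  step 9. node 3  ⊔preds={0,1,2,3,4}  new={0,2,4}  old={0,4}  +wl: 0
  step 10. node 4  ⊔preds={0,1,2,3,4}  new={2,3}  stable
  step 11. node 0  ⊔preds={0,2,3,4}  new={0,1,3,4}  stable

Least fixpoint reached:
  node 0: {0,1,3,4}
  node 1: {0,1,2,3,4}
  node 2: {0,1,2,3,4}
  node 3: {0,2,4}
  node 4: {2,3}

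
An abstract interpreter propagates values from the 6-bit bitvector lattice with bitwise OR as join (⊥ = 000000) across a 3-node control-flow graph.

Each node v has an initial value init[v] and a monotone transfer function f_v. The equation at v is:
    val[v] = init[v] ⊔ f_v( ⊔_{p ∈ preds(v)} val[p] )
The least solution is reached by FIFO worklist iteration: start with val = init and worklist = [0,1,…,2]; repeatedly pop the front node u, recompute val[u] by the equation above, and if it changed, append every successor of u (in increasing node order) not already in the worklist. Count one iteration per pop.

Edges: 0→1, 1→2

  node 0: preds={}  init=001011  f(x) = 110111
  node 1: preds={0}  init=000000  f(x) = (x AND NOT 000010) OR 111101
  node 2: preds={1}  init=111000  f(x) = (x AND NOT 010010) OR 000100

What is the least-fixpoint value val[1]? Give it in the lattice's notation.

Trace (3 dequeues):
  [1] u=0 | in 000000 | out 111111 | prev 001011 | push {}
  [2] u=1 | in 111111 | out 111101 | prev 000000 | push {}
  [3] u=2 | in 111101 | out 111101 | prev 111000 | push {}

Converged values:
  [0] 111111
  [1] 111101
  [2] 111101

111101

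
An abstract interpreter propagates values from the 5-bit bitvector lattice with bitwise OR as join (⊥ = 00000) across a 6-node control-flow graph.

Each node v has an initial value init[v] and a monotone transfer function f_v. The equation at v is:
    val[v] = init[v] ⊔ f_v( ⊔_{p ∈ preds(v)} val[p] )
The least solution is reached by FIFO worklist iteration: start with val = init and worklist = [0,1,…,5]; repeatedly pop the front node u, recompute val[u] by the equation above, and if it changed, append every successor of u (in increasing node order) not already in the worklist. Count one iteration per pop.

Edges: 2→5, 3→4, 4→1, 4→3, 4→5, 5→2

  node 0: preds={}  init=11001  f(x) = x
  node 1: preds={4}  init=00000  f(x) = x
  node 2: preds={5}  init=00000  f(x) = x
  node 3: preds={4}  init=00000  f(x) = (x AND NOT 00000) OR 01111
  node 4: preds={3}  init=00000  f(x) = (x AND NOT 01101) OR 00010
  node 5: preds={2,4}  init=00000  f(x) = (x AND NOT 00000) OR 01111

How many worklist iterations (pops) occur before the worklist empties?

Trace (10 dequeues):
  [1] u=0 | in 00000 | out 11001 | ==
  [2] u=1 | in 00000 | out 00000 | ==
  [3] u=2 | in 00000 | out 00000 | ==
  [4] u=3 | in 00000 | out 01111 | prev 00000 | push {}
  [5] u=4 | in 01111 | out 00010 | prev 00000 | push {1,3}
  [6] u=5 | in 00010 | out 01111 | prev 00000 | push {2}
  [7] u=1 | in 00010 | out 00010 | prev 00000 | push {}
  [8] u=3 | in 00010 | out 01111 | ==
  [9] u=2 | in 01111 | out 01111 | prev 00000 | push {5}
  [10] u=5 | in 01111 | out 01111 | ==

Converged values:
  [0] 11001
  [1] 00010
  [2] 01111
  [3] 01111
  [4] 00010
  [5] 01111

10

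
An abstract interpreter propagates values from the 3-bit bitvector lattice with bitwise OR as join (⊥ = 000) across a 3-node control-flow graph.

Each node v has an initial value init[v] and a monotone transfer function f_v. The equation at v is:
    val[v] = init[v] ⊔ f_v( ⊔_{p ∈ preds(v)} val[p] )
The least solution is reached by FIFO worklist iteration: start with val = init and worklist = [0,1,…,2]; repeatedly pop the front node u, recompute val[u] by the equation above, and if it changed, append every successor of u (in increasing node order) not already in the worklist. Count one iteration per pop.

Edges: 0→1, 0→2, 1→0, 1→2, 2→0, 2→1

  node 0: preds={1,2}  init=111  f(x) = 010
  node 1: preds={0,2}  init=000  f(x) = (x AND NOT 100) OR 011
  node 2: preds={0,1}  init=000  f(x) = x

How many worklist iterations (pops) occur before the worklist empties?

Worklist (5 pops):
  #1 pop 0: in=000 → 111 (no change)
  #2 pop 1: in=111 → 011 (was 000); enqueue [0]
  #3 pop 2: in=111 → 111 (was 000); enqueue [1]
  #4 pop 0: in=111 → 111 (no change)
  #5 pop 1: in=111 → 011 (no change)

Fixpoint:
  val[0] = 111
  val[1] = 011
  val[2] = 111

5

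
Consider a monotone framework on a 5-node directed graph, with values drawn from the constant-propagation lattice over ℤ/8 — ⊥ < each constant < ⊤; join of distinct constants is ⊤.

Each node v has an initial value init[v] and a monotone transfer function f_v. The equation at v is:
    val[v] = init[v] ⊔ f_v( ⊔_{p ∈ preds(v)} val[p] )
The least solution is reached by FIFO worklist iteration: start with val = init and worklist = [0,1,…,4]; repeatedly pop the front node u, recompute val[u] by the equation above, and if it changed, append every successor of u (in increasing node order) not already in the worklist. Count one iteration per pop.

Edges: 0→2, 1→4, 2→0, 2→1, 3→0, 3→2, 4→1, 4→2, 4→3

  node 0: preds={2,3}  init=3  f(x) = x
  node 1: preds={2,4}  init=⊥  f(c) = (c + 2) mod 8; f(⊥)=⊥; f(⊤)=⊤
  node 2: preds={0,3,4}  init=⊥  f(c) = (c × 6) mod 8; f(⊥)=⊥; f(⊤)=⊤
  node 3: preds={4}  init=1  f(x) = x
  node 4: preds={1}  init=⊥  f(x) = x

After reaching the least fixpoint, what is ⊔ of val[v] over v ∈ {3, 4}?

⊤

Trace (13 dequeues):
  [1] u=0 | in 1 | out ⊤ | prev 3 | push {}
  [2] u=1 | in ⊥ | out ⊥ | ==
  [3] u=2 | in ⊤ | out ⊤ | prev ⊥ | push {0,1}
  [4] u=3 | in ⊥ | out 1 | ==
  [5] u=4 | in ⊥ | out ⊥ | ==
  [6] u=0 | in ⊤ | out ⊤ | ==
  [7] u=1 | in ⊤ | out ⊤ | prev ⊥ | push {4}
  [8] u=4 | in ⊤ | out ⊤ | prev ⊥ | push {1,2,3}
  [9] u=1 | in ⊤ | out ⊤ | ==
  [10] u=2 | in ⊤ | out ⊤ | ==
  [11] u=3 | in ⊤ | out ⊤ | prev 1 | push {0,2}
  [12] u=0 | in ⊤ | out ⊤ | ==
  [13] u=2 | in ⊤ | out ⊤ | ==

Converged values:
  [0] ⊤
  [1] ⊤
  [2] ⊤
  [3] ⊤
  [4] ⊤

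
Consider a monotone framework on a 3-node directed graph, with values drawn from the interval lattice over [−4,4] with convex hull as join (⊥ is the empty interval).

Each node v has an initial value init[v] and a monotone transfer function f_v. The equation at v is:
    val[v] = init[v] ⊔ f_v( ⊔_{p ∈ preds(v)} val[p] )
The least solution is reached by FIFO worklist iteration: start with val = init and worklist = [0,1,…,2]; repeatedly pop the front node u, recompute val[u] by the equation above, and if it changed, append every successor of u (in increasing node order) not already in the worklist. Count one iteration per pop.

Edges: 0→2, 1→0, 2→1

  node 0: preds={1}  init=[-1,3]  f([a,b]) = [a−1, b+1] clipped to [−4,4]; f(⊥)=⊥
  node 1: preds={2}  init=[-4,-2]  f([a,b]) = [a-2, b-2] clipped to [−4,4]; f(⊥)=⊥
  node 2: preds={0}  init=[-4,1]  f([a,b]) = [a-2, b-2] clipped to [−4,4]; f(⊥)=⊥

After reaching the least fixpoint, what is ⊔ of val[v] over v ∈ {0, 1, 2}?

Iteration log — 4 steps:
  step 1. node 0  ⊔preds=[-4,-2]  new=[-4,3]  old=[-1,3]  +wl: 
  step 2. node 1  ⊔preds=[-4,1]  new=[-4,-1]  old=[-4,-2]  +wl: 0
  step 3. node 2  ⊔preds=[-4,3]  new=[-4,1]  stable
  step 4. node 0  ⊔preds=[-4,-1]  new=[-4,3]  stable

Least fixpoint reached:
  node 0: [-4,3]
  node 1: [-4,-1]
  node 2: [-4,1]

[-4,3]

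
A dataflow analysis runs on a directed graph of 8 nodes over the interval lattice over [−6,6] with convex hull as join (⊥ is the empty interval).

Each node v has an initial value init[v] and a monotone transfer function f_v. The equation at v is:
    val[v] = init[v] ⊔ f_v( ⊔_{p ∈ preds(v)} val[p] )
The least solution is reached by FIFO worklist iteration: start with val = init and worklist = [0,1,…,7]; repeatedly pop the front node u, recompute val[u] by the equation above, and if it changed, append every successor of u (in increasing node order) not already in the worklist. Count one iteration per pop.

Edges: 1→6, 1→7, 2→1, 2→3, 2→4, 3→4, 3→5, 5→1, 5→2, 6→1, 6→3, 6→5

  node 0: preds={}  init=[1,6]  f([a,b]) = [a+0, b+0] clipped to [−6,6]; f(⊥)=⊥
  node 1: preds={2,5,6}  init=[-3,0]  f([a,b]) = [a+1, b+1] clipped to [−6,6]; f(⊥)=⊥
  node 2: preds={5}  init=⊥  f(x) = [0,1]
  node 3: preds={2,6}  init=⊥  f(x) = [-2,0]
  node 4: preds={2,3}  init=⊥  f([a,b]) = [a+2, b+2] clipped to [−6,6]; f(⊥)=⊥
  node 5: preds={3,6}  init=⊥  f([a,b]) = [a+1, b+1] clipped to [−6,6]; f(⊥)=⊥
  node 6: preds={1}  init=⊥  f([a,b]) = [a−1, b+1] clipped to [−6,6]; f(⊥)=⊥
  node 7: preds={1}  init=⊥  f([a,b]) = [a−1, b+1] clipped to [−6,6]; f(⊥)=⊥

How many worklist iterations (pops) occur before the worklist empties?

Iteration log — 30 steps:
  step 1. node 0  ⊔preds=⊥  new=[1,6]  stable
  step 2. node 1  ⊔preds=⊥  new=[-3,0]  stable
  step 3. node 2  ⊔preds=⊥  new=[0,1]  old=⊥  +wl: 1
  step 4. node 3  ⊔preds=[0,1]  new=[-2,0]  old=⊥  +wl: 
  step 5. node 4  ⊔preds=[-2,1]  new=[0,3]  old=⊥  +wl: 
  step 6. node 5  ⊔preds=[-2,0]  new=[-1,1]  old=⊥  +wl: 2
  step 7. node 6  ⊔preds=[-3,0]  new=[-4,1]  old=⊥  +wl: 3,5
  step 8. node 7  ⊔preds=[-3,0]  new=[-4,1]  old=⊥  +wl: 
  step 9. node 1  ⊔preds=[-4,1]  new=[-3,2]  old=[-3,0]  +wl: 6,7
  step 10. node 2  ⊔preds=[-1,1]  new=[0,1]  stable
  step 11. node 3  ⊔preds=[-4,1]  new=[-2,0]  stable
  step 12. node 5  ⊔preds=[-4,1]  new=[-3,2]  old=[-1,1]  +wl: 1,2
  step 13. node 6  ⊔preds=[-3,2]  new=[-4,3]  old=[-4,1]  +wl: 3,5
  step 14. node 7  ⊔preds=[-3,2]  new=[-4,3]  old=[-4,1]  +wl: 
  step 15. node 1  ⊔preds=[-4,3]  new=[-3,4]  old=[-3,2]  +wl: 6,7
  step 16. node 2  ⊔preds=[-3,2]  new=[0,1]  stable
  step 17. node 3  ⊔preds=[-4,3]  new=[-2,0]  stable
  step 18. node 5  ⊔preds=[-4,3]  new=[-3,4]  old=[-3,2]  +wl: 1,2
  step 19. node 6  ⊔preds=[-3,4]  new=[-4,5]  old=[-4,3]  +wl: 3,5
  step 20. node 7  ⊔preds=[-3,4]  new=[-4,5]  old=[-4,3]  +wl: 
  step 21. node 1  ⊔preds=[-4,5]  new=[-3,6]  old=[-3,4]  +wl: 6,7
  step 22. node 2  ⊔preds=[-3,4]  new=[0,1]  stable
  step 23. node 3  ⊔preds=[-4,5]  new=[-2,0]  stable
  step 24. node 5  ⊔preds=[-4,5]  new=[-3,6]  old=[-3,4]  +wl: 1,2
  step 25. node 6  ⊔preds=[-3,6]  new=[-4,6]  old=[-4,5]  +wl: 3,5
  step 26. node 7  ⊔preds=[-3,6]  new=[-4,6]  old=[-4,5]  +wl: 
  step 27. node 1  ⊔preds=[-4,6]  new=[-3,6]  stable
  step 28. node 2  ⊔preds=[-3,6]  new=[0,1]  stable
  step 29. node 3  ⊔preds=[-4,6]  new=[-2,0]  stable
  step 30. node 5  ⊔preds=[-4,6]  new=[-3,6]  stable

Least fixpoint reached:
  node 0: [1,6]
  node 1: [-3,6]
  node 2: [0,1]
  node 3: [-2,0]
  node 4: [0,3]
  node 5: [-3,6]
  node 6: [-4,6]
  node 7: [-4,6]

30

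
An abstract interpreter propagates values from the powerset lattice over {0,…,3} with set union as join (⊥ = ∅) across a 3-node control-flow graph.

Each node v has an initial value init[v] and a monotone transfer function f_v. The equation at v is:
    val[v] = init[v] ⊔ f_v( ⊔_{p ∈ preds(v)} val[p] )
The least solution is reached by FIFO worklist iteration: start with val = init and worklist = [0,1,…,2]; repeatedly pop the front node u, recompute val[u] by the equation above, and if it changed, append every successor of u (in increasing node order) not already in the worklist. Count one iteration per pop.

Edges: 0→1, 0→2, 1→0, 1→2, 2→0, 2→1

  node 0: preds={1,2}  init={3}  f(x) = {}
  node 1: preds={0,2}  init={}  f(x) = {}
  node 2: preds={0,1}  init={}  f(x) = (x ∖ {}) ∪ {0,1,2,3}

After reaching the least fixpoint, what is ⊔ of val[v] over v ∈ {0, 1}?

{3}

Worklist (5 pops):
  #1 pop 0: in={} → {3} (no change)
  #2 pop 1: in={3} → {} (no change)
  #3 pop 2: in={3} → {0,1,2,3} (was {}); enqueue [0,1]
  #4 pop 0: in={0,1,2,3} → {3} (no change)
  #5 pop 1: in={0,1,2,3} → {} (no change)

Fixpoint:
  val[0] = {3}
  val[1] = {}
  val[2] = {0,1,2,3}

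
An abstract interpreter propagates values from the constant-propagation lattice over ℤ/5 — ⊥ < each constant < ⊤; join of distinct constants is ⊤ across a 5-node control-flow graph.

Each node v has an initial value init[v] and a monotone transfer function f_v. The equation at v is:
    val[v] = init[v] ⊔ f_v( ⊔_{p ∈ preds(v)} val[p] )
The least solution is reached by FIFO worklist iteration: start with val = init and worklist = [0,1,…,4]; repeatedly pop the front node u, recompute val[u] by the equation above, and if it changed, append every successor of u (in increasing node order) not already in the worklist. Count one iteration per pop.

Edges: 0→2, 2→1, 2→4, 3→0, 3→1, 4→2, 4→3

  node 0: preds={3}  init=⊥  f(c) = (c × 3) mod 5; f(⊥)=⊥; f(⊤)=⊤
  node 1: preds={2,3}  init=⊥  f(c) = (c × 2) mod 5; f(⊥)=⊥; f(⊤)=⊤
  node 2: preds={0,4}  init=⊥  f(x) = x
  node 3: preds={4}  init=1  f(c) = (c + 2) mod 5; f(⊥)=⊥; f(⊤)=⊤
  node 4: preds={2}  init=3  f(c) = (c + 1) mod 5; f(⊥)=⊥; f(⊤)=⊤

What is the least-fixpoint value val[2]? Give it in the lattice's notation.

⊤

Worklist (11 pops):
  #1 pop 0: in=1 → 3 (was ⊥); enqueue []
  #2 pop 1: in=1 → 2 (was ⊥); enqueue []
  #3 pop 2: in=3 → 3 (was ⊥); enqueue [1]
  #4 pop 3: in=3 → ⊤ (was 1); enqueue [0]
  #5 pop 4: in=3 → ⊤ (was 3); enqueue [2,3]
  #6 pop 1: in=⊤ → ⊤ (was 2); enqueue []
  #7 pop 0: in=⊤ → ⊤ (was 3); enqueue []
  #8 pop 2: in=⊤ → ⊤ (was 3); enqueue [1,4]
  #9 pop 3: in=⊤ → ⊤ (no change)
  #10 pop 1: in=⊤ → ⊤ (no change)
  #11 pop 4: in=⊤ → ⊤ (no change)

Fixpoint:
  val[0] = ⊤
  val[1] = ⊤
  val[2] = ⊤
  val[3] = ⊤
  val[4] = ⊤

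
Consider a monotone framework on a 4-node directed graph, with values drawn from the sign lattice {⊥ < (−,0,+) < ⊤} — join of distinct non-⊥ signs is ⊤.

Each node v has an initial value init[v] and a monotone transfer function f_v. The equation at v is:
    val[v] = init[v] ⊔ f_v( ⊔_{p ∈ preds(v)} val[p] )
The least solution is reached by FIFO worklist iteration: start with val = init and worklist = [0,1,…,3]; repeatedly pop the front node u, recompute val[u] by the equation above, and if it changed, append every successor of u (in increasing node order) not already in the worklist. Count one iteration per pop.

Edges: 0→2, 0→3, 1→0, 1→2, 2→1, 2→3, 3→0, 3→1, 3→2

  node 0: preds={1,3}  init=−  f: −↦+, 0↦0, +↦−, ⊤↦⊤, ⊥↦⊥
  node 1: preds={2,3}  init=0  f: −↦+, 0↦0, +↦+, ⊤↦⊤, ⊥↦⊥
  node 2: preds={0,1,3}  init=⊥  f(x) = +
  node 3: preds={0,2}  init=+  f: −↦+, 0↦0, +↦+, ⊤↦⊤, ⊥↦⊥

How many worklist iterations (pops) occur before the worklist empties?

7

Iteration log — 7 steps:
  step 1. node 0  ⊔preds=⊤  new=⊤  old=−  +wl: 
  step 2. node 1  ⊔preds=+  new=⊤  old=0  +wl: 0
  step 3. node 2  ⊔preds=⊤  new=+  old=⊥  +wl: 1
  step 4. node 3  ⊔preds=⊤  new=⊤  old=+  +wl: 2
  step 5. node 0  ⊔preds=⊤  new=⊤  stable
  step 6. node 1  ⊔preds=⊤  new=⊤  stable
  step 7. node 2  ⊔preds=⊤  new=+  stable

Least fixpoint reached:
  node 0: ⊤
  node 1: ⊤
  node 2: +
  node 3: ⊤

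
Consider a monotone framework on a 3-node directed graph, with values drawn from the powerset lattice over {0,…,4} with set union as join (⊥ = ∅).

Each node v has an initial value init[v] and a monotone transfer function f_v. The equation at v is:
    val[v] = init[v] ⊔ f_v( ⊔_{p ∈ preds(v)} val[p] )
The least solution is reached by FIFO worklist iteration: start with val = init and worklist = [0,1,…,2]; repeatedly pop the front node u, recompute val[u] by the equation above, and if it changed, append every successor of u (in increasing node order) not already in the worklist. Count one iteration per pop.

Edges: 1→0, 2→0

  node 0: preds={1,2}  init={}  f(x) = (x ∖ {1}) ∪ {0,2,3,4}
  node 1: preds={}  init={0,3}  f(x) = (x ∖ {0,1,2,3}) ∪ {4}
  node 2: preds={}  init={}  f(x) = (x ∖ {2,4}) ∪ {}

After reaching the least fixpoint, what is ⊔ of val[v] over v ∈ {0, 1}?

{0,2,3,4}

Iteration log — 4 steps:
  step 1. node 0  ⊔preds={0,3}  new={0,2,3,4}  old={}  +wl: 
  step 2. node 1  ⊔preds={}  new={0,3,4}  old={0,3}  +wl: 0
  step 3. node 2  ⊔preds={}  new={}  stable
  step 4. node 0  ⊔preds={0,3,4}  new={0,2,3,4}  stable

Least fixpoint reached:
  node 0: {0,2,3,4}
  node 1: {0,3,4}
  node 2: {}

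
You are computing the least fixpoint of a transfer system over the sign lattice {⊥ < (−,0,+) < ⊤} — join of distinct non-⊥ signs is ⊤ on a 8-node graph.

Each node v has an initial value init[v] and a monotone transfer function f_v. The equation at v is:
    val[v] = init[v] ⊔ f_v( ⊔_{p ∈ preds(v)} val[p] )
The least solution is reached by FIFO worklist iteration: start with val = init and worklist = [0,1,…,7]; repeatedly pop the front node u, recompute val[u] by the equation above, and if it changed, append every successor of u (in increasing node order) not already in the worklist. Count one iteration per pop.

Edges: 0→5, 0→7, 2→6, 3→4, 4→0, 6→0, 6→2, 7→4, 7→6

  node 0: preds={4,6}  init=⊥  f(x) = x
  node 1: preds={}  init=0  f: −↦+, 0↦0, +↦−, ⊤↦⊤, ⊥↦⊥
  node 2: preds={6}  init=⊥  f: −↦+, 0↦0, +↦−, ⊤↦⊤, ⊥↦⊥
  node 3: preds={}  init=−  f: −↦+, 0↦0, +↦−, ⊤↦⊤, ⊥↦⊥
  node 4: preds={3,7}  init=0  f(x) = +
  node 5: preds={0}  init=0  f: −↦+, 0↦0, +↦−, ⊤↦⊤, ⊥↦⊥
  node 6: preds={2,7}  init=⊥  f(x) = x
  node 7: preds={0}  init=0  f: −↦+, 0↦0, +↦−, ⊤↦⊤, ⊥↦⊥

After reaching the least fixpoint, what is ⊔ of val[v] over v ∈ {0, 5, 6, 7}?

⊤

Worklist (17 pops):
  #1 pop 0: in=0 → 0 (was ⊥); enqueue []
  #2 pop 1: in=⊥ → 0 (no change)
  #3 pop 2: in=⊥ → ⊥ (no change)
  #4 pop 3: in=⊥ → − (no change)
  #5 pop 4: in=⊤ → ⊤ (was 0); enqueue [0]
  #6 pop 5: in=0 → 0 (no change)
  #7 pop 6: in=0 → 0 (was ⊥); enqueue [2]
  #8 pop 7: in=0 → 0 (no change)
  #9 pop 0: in=⊤ → ⊤ (was 0); enqueue [5,7]
  #10 pop 2: in=0 → 0 (was ⊥); enqueue [6]
  #11 pop 5: in=⊤ → ⊤ (was 0); enqueue []
  #12 pop 7: in=⊤ → ⊤ (was 0); enqueue [4]
  #13 pop 6: in=⊤ → ⊤ (was 0); enqueue [0,2]
  #14 pop 4: in=⊤ → ⊤ (no change)
  #15 pop 0: in=⊤ → ⊤ (no change)
  #16 pop 2: in=⊤ → ⊤ (was 0); enqueue [6]
  #17 pop 6: in=⊤ → ⊤ (no change)

Fixpoint:
  val[0] = ⊤
  val[1] = 0
  val[2] = ⊤
  val[3] = −
  val[4] = ⊤
  val[5] = ⊤
  val[6] = ⊤
  val[7] = ⊤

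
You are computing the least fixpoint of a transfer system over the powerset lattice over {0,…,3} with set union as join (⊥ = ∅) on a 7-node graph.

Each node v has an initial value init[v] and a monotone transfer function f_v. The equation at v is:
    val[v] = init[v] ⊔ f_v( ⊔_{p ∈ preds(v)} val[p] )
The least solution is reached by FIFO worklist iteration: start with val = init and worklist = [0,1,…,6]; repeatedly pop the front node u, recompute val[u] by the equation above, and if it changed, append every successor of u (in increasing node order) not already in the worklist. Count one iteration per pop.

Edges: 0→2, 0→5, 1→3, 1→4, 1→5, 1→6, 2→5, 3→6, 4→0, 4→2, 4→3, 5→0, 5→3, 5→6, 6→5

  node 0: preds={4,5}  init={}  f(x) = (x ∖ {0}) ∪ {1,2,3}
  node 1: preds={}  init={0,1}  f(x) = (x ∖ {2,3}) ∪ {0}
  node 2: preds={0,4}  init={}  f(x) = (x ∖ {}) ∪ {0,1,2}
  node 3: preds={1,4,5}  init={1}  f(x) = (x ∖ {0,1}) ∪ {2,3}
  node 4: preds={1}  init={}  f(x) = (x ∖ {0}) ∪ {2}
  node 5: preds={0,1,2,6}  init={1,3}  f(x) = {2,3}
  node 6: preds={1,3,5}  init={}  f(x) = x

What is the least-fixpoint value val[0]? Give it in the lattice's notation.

Worklist (11 pops):
  #1 pop 0: in={1,3} → {1,2,3} (was {}); enqueue []
  #2 pop 1: in={} → {0,1} (no change)
  #3 pop 2: in={1,2,3} → {0,1,2,3} (was {}); enqueue []
  #4 pop 3: in={0,1,3} → {1,2,3} (was {1}); enqueue []
  #5 pop 4: in={0,1} → {1,2} (was {}); enqueue [0,2,3]
  #6 pop 5: in={0,1,2,3} → {1,2,3} (was {1,3}); enqueue []
  #7 pop 6: in={0,1,2,3} → {0,1,2,3} (was {}); enqueue [5]
  #8 pop 0: in={1,2,3} → {1,2,3} (no change)
  #9 pop 2: in={1,2,3} → {0,1,2,3} (no change)
  #10 pop 3: in={0,1,2,3} → {1,2,3} (no change)
  #11 pop 5: in={0,1,2,3} → {1,2,3} (no change)

Fixpoint:
  val[0] = {1,2,3}
  val[1] = {0,1}
  val[2] = {0,1,2,3}
  val[3] = {1,2,3}
  val[4] = {1,2}
  val[5] = {1,2,3}
  val[6] = {0,1,2,3}

{1,2,3}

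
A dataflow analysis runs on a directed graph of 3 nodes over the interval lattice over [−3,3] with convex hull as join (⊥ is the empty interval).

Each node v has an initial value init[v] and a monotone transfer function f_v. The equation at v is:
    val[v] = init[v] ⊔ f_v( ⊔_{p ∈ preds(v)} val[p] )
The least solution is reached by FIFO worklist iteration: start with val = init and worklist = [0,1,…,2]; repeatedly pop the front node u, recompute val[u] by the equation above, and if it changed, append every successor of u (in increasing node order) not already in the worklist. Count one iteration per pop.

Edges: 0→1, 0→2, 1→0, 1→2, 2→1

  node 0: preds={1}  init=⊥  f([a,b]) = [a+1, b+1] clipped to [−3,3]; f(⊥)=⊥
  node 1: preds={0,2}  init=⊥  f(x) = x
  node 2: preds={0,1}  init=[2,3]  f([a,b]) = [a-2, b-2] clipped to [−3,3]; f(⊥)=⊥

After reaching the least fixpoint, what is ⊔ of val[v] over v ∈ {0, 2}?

Iteration log — 15 steps:
  step 1. node 0  ⊔preds=⊥  new=⊥  stable
  step 2. node 1  ⊔preds=[2,3]  new=[2,3]  old=⊥  +wl: 0
  step 3. node 2  ⊔preds=[2,3]  new=[0,3]  old=[2,3]  +wl: 1
  step 4. node 0  ⊔preds=[2,3]  new=[3,3]  old=⊥  +wl: 2
  step 5. node 1  ⊔preds=[0,3]  new=[0,3]  old=[2,3]  +wl: 0
  step 6. node 2  ⊔preds=[0,3]  new=[-2,3]  old=[0,3]  +wl: 1
  step 7. node 0  ⊔preds=[0,3]  new=[1,3]  old=[3,3]  +wl: 2
  step 8. node 1  ⊔preds=[-2,3]  new=[-2,3]  old=[0,3]  +wl: 0
  step 9. node 2  ⊔preds=[-2,3]  new=[-3,3]  old=[-2,3]  +wl: 1
  step 10. node 0  ⊔preds=[-2,3]  new=[-1,3]  old=[1,3]  +wl: 2
  step 11. node 1  ⊔preds=[-3,3]  new=[-3,3]  old=[-2,3]  +wl: 0
  step 12. node 2  ⊔preds=[-3,3]  new=[-3,3]  stable
  step 13. node 0  ⊔preds=[-3,3]  new=[-2,3]  old=[-1,3]  +wl: 1,2
  step 14. node 1  ⊔preds=[-3,3]  new=[-3,3]  stable
  step 15. node 2  ⊔preds=[-3,3]  new=[-3,3]  stable

Least fixpoint reached:
  node 0: [-2,3]
  node 1: [-3,3]
  node 2: [-3,3]

[-3,3]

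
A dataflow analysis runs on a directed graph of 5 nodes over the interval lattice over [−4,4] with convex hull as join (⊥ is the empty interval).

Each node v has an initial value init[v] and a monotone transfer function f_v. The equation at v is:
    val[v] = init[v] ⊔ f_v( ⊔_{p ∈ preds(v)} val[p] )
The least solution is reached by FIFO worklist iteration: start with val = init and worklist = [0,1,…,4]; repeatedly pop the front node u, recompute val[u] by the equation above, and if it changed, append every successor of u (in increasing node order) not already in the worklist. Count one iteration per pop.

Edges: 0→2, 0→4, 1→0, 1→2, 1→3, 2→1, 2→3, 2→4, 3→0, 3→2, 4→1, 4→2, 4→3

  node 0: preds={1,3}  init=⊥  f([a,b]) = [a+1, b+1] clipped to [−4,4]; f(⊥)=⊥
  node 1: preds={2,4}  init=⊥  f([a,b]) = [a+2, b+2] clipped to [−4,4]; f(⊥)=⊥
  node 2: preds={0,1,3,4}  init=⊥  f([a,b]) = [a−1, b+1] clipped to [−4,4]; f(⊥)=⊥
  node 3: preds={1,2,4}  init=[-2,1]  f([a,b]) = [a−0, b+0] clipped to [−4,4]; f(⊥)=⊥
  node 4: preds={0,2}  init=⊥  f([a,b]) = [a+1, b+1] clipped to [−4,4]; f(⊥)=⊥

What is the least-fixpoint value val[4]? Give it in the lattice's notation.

[-3,4]

Trace (15 dequeues):
  [1] u=0 | in [-2,1] | out [-1,2] | prev ⊥ | push {}
  [2] u=1 | in ⊥ | out ⊥ | ==
  [3] u=2 | in [-2,2] | out [-3,3] | prev ⊥ | push {1}
  [4] u=3 | in [-3,3] | out [-3,3] | prev [-2,1] | push {0,2}
  [5] u=4 | in [-3,3] | out [-2,4] | prev ⊥ | push {3}
  [6] u=1 | in [-3,4] | out [-1,4] | prev ⊥ | push {}
  [7] u=0 | in [-3,4] | out [-2,4] | prev [-1,2] | push {4}
  [8] u=2 | in [-3,4] | out [-4,4] | prev [-3,3] | push {1}
  [9] u=3 | in [-4,4] | out [-4,4] | prev [-3,3] | push {0,2}
  [10] u=4 | in [-4,4] | out [-3,4] | prev [-2,4] | push {3}
  [11] u=1 | in [-4,4] | out [-2,4] | prev [-1,4] | push {}
  [12] u=0 | in [-4,4] | out [-3,4] | prev [-2,4] | push {4}
  [13] u=2 | in [-4,4] | out [-4,4] | ==
  [14] u=3 | in [-4,4] | out [-4,4] | ==
  [15] u=4 | in [-4,4] | out [-3,4] | ==

Converged values:
  [0] [-3,4]
  [1] [-2,4]
  [2] [-4,4]
  [3] [-4,4]
  [4] [-3,4]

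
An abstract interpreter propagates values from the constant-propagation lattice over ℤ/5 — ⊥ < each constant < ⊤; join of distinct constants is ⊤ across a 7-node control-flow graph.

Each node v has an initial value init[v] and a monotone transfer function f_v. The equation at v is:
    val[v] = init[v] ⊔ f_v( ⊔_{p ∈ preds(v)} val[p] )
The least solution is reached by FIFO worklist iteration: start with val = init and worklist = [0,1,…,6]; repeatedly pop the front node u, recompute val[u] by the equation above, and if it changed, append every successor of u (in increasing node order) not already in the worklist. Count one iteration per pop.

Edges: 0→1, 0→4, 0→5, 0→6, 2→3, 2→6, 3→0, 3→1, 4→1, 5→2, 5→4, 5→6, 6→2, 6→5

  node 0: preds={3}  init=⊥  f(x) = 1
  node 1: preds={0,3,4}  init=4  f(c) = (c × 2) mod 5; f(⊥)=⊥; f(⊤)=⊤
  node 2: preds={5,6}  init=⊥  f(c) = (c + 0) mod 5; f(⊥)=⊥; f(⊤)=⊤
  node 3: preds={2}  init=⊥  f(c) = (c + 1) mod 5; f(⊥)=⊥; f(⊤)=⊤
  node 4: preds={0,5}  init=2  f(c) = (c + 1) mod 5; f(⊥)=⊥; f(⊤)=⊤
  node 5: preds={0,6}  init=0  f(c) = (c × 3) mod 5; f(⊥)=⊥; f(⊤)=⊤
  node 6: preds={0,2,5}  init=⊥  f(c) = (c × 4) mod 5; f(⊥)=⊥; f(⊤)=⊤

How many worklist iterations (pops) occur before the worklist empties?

Worklist (16 pops):
  #1 pop 0: in=⊥ → 1 (was ⊥); enqueue []
  #2 pop 1: in=⊤ → ⊤ (was 4); enqueue []
  #3 pop 2: in=0 → 0 (was ⊥); enqueue []
  #4 pop 3: in=0 → 1 (was ⊥); enqueue [0,1]
  #5 pop 4: in=⊤ → ⊤ (was 2); enqueue []
  #6 pop 5: in=1 → ⊤ (was 0); enqueue [2,4]
  #7 pop 6: in=⊤ → ⊤ (was ⊥); enqueue [5]
  #8 pop 0: in=1 → 1 (no change)
  #9 pop 1: in=⊤ → ⊤ (no change)
  #10 pop 2: in=⊤ → ⊤ (was 0); enqueue [3,6]
  #11 pop 4: in=⊤ → ⊤ (no change)
  #12 pop 5: in=⊤ → ⊤ (no change)
  #13 pop 3: in=⊤ → ⊤ (was 1); enqueue [0,1]
  #14 pop 6: in=⊤ → ⊤ (no change)
  #15 pop 0: in=⊤ → 1 (no change)
  #16 pop 1: in=⊤ → ⊤ (no change)

Fixpoint:
  val[0] = 1
  val[1] = ⊤
  val[2] = ⊤
  val[3] = ⊤
  val[4] = ⊤
  val[5] = ⊤
  val[6] = ⊤

16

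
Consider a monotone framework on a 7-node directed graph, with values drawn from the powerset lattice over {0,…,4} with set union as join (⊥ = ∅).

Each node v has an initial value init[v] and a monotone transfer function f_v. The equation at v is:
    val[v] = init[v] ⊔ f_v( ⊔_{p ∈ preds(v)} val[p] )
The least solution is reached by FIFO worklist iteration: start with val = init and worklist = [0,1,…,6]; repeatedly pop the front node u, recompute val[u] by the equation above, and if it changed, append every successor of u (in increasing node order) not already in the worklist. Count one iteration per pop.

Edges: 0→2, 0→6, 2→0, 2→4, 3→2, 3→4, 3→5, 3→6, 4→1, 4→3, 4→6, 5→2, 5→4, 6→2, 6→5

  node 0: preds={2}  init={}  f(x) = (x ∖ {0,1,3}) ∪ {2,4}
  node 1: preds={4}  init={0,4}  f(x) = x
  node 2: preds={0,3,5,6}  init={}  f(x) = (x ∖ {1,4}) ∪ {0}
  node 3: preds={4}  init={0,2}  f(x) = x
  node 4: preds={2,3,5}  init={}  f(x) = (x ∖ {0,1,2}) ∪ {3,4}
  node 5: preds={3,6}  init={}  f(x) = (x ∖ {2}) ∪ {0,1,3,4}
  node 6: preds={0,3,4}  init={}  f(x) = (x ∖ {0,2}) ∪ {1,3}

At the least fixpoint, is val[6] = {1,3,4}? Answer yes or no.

Trace (15 dequeues):
  [1] u=0 | in {} | out {2,4} | prev {} | push {}
  [2] u=1 | in {} | out {0,4} | ==
  [3] u=2 | in {0,2,4} | out {0,2} | prev {} | push {0}
  [4] u=3 | in {} | out {0,2} | ==
  [5] u=4 | in {0,2} | out {3,4} | prev {} | push {1,3}
  [6] u=5 | in {0,2} | out {0,1,3,4} | prev {} | push {2,4}
  [7] u=6 | in {0,2,3,4} | out {1,3,4} | prev {} | push {5}
  [8] u=0 | in {0,2} | out {2,4} | ==
  [9] u=1 | in {3,4} | out {0,3,4} | prev {0,4} | push {}
  [10] u=3 | in {3,4} | out {0,2,3,4} | prev {0,2} | push {6}
  [11] u=2 | in {0,1,2,3,4} | out {0,2,3} | prev {0,2} | push {0}
  [12] u=4 | in {0,1,2,3,4} | out {3,4} | ==
  [13] u=5 | in {0,1,2,3,4} | out {0,1,3,4} | ==
  [14] u=6 | in {0,2,3,4} | out {1,3,4} | ==
  [15] u=0 | in {0,2,3} | out {2,4} | ==

Converged values:
  [0] {2,4}
  [1] {0,3,4}
  [2] {0,2,3}
  [3] {0,2,3,4}
  [4] {3,4}
  [5] {0,1,3,4}
  [6] {1,3,4}

yes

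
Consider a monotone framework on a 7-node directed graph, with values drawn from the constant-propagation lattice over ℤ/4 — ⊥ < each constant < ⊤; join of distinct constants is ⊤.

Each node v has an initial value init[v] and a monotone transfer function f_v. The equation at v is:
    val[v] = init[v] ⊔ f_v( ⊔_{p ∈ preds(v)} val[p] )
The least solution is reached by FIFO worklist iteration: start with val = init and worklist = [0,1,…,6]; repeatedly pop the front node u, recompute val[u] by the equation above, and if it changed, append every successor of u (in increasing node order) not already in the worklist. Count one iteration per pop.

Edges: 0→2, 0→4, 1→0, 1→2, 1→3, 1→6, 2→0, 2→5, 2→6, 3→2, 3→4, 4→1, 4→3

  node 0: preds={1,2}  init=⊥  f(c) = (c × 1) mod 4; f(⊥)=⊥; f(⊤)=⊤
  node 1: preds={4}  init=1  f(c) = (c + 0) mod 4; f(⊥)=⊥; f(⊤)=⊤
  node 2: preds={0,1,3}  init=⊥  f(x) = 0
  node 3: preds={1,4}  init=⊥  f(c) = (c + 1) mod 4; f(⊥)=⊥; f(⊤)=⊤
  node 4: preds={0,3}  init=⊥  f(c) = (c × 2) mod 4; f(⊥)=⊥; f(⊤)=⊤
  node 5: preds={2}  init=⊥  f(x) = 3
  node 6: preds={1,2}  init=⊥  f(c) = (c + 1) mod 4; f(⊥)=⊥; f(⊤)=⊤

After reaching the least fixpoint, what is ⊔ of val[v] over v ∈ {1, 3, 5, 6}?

Iteration log — 15 steps:
  step 1. node 0  ⊔preds=1  new=1  old=⊥  +wl: 
  step 2. node 1  ⊔preds=⊥  new=1  stable
  step 3. node 2  ⊔preds=1  new=0  old=⊥  +wl: 0
  step 4. node 3  ⊔preds=1  new=2  old=⊥  +wl: 2
  step 5. node 4  ⊔preds=⊤  new=⊤  old=⊥  +wl: 1,3
  step 6. node 5  ⊔preds=0  new=3  old=⊥  +wl: 
  step 7. node 6  ⊔preds=⊤  new=⊤  old=⊥  +wl: 
  step 8. node 0  ⊔preds=⊤  new=⊤  old=1  +wl: 4
  step 9. node 2  ⊔preds=⊤  new=0  stable
  step 10. node 1  ⊔preds=⊤  new=⊤  old=1  +wl: 0,2,6
  step 11. node 3  ⊔preds=⊤  new=⊤  old=2  +wl: 
  step 12. node 4  ⊔preds=⊤  new=⊤  stable
  step 13. node 0  ⊔preds=⊤  new=⊤  stable
  step 14. node 2  ⊔preds=⊤  new=0  stable
  step 15. node 6  ⊔preds=⊤  new=⊤  stable

Least fixpoint reached:
  node 0: ⊤
  node 1: ⊤
  node 2: 0
  node 3: ⊤
  node 4: ⊤
  node 5: 3
  node 6: ⊤

⊤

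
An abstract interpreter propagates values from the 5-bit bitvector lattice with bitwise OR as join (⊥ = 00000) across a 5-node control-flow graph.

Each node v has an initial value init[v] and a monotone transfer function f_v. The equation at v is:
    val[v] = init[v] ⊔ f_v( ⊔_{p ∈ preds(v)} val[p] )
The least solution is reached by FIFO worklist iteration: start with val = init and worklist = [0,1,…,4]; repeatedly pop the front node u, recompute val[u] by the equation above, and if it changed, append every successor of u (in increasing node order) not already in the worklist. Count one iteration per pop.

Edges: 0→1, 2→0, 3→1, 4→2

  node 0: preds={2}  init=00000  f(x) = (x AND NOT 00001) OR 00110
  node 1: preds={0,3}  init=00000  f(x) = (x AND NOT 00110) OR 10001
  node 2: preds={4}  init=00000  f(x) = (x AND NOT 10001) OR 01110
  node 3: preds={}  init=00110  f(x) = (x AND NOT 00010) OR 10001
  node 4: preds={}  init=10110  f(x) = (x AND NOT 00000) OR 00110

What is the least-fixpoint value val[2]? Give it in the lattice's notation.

01110

Worklist (7 pops):
  #1 pop 0: in=00000 → 00110 (was 00000); enqueue []
  #2 pop 1: in=00110 → 10001 (was 00000); enqueue []
  #3 pop 2: in=10110 → 01110 (was 00000); enqueue [0]
  #4 pop 3: in=00000 → 10111 (was 00110); enqueue [1]
  #5 pop 4: in=00000 → 10110 (no change)
  #6 pop 0: in=01110 → 01110 (was 00110); enqueue []
  #7 pop 1: in=11111 → 11001 (was 10001); enqueue []

Fixpoint:
  val[0] = 01110
  val[1] = 11001
  val[2] = 01110
  val[3] = 10111
  val[4] = 10110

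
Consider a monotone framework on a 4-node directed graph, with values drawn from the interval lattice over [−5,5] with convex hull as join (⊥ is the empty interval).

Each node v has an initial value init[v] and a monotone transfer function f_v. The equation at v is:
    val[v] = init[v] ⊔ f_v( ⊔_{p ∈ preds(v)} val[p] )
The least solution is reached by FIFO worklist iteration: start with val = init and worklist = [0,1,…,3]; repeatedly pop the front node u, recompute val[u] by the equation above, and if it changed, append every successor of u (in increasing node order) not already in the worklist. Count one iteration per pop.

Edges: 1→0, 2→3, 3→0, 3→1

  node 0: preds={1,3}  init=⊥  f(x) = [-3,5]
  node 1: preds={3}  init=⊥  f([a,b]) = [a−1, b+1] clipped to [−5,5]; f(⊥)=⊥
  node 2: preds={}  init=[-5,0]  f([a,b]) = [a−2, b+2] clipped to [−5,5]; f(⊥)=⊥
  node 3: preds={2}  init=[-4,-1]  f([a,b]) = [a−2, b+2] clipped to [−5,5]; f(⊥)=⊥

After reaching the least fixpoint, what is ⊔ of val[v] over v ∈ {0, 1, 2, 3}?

Iteration log — 7 steps:
  step 1. node 0  ⊔preds=[-4,-1]  new=[-3,5]  old=⊥  +wl: 
  step 2. node 1  ⊔preds=[-4,-1]  new=[-5,0]  old=⊥  +wl: 0
  step 3. node 2  ⊔preds=⊥  new=[-5,0]  stable
  step 4. node 3  ⊔preds=[-5,0]  new=[-5,2]  old=[-4,-1]  +wl: 1
  step 5. node 0  ⊔preds=[-5,2]  new=[-3,5]  stable
  step 6. node 1  ⊔preds=[-5,2]  new=[-5,3]  old=[-5,0]  +wl: 0
  step 7. node 0  ⊔preds=[-5,3]  new=[-3,5]  stable

Least fixpoint reached:
  node 0: [-3,5]
  node 1: [-5,3]
  node 2: [-5,0]
  node 3: [-5,2]

[-5,5]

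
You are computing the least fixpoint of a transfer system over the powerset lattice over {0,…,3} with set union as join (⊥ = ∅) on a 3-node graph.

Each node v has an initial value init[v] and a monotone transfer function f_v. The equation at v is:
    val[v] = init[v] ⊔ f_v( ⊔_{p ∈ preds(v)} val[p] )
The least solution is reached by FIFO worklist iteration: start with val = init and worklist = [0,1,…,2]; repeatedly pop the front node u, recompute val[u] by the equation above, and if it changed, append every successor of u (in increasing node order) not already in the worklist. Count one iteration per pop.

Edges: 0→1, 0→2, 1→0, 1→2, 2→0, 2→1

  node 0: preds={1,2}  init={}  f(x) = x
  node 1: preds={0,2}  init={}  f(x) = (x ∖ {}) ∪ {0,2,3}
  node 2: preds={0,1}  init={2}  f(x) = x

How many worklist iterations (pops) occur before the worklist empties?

Trace (6 dequeues):
  [1] u=0 | in {2} | out {2} | prev {} | push {}
  [2] u=1 | in {2} | out {0,2,3} | prev {} | push {0}
  [3] u=2 | in {0,2,3} | out {0,2,3} | prev {2} | push {1}
  [4] u=0 | in {0,2,3} | out {0,2,3} | prev {2} | push {2}
  [5] u=1 | in {0,2,3} | out {0,2,3} | ==
  [6] u=2 | in {0,2,3} | out {0,2,3} | ==

Converged values:
  [0] {0,2,3}
  [1] {0,2,3}
  [2] {0,2,3}

6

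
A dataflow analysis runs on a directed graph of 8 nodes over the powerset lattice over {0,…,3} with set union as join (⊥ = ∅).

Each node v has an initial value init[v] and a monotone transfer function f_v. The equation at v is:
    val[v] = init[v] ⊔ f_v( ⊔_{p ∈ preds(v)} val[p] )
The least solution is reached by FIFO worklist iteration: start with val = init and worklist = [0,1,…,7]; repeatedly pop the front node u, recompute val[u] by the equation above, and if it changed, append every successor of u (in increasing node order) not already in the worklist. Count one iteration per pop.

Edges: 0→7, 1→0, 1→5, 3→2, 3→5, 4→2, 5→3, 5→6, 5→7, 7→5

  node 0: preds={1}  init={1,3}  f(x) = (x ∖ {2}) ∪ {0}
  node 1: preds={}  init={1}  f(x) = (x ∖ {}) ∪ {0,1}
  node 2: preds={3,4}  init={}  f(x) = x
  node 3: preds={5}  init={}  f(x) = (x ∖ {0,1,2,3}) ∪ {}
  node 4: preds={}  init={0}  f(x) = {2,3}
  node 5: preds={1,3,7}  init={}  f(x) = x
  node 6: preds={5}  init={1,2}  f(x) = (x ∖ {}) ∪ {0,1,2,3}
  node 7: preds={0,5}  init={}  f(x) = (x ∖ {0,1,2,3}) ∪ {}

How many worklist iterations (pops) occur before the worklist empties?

11

Trace (11 dequeues):
  [1] u=0 | in {1} | out {0,1,3} | prev {1,3} | push {}
  [2] u=1 | in {} | out {0,1} | prev {1} | push {0}
  [3] u=2 | in {0} | out {0} | prev {} | push {}
  [4] u=3 | in {} | out {} | ==
  [5] u=4 | in {} | out {0,2,3} | prev {0} | push {2}
  [6] u=5 | in {0,1} | out {0,1} | prev {} | push {3}
  [7] u=6 | in {0,1} | out {0,1,2,3} | prev {1,2} | push {}
  [8] u=7 | in {0,1,3} | out {} | ==
  [9] u=0 | in {0,1} | out {0,1,3} | ==
  [10] u=2 | in {0,2,3} | out {0,2,3} | prev {0} | push {}
  [11] u=3 | in {0,1} | out {} | ==

Converged values:
  [0] {0,1,3}
  [1] {0,1}
  [2] {0,2,3}
  [3] {}
  [4] {0,2,3}
  [5] {0,1}
  [6] {0,1,2,3}
  [7] {}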